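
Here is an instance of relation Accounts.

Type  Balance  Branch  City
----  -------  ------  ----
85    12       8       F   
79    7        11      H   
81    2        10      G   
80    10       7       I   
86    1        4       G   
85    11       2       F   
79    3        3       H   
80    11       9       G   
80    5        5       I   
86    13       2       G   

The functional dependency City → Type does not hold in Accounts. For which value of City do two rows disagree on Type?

G

City=F: 2 rows → Type = 85, 85 ✓
City=H: 2 rows → Type = 79, 79 ✓
City=G: 4 rows → Type takes values {81, 86, 80} — violation
City=I: 2 rows → Type = 80, 80 ✓
The only City value with inconsistent Type is City=G.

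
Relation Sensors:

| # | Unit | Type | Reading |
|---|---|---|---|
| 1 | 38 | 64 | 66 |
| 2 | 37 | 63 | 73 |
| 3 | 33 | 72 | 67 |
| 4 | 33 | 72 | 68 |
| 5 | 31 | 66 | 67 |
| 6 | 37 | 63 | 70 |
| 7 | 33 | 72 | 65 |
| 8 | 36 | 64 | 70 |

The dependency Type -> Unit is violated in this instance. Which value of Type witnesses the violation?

64

Type=64: rows 1, 8 → Unit takes values {38, 36} — violation
Type=63: rows 2, 6 → Unit = 37, 37 ✓
Type=72: rows 3, 4, 7 → Unit = 33, 33, 33 ✓
Type=66: row 5 → Unit = 31 ✓
The only Type value with inconsistent Unit is Type=64.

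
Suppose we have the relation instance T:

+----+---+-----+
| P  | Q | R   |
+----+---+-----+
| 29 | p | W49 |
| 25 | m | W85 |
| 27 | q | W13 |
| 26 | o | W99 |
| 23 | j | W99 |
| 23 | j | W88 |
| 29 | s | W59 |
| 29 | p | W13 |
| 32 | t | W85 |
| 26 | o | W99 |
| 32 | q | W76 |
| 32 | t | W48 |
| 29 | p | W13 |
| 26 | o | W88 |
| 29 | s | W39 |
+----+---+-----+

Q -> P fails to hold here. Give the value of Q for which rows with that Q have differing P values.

q

Q=p: 3 rows → P = 29, 29, 29 ✓
Q=m: 1 row → P = 25 ✓
Q=q: 2 rows → P takes values {27, 32} — violation
Q=o: 3 rows → P = 26, 26, 26 ✓
Q=j: 2 rows → P = 23, 23 ✓
Q=s: 2 rows → P = 29, 29 ✓
Q=t: 2 rows → P = 32, 32 ✓
The only Q value with inconsistent P is Q=q.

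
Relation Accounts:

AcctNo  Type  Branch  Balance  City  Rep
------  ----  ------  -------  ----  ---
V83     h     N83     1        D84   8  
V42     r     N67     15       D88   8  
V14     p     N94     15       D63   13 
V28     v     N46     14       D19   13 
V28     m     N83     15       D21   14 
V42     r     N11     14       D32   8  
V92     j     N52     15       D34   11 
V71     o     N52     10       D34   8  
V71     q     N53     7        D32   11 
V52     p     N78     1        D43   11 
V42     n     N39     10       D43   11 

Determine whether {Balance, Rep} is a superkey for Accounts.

All 11 rows have distinct {Balance, Rep} values, so {Balance, Rep} → (all attributes) holds and {Balance, Rep} is a superkey.

Yes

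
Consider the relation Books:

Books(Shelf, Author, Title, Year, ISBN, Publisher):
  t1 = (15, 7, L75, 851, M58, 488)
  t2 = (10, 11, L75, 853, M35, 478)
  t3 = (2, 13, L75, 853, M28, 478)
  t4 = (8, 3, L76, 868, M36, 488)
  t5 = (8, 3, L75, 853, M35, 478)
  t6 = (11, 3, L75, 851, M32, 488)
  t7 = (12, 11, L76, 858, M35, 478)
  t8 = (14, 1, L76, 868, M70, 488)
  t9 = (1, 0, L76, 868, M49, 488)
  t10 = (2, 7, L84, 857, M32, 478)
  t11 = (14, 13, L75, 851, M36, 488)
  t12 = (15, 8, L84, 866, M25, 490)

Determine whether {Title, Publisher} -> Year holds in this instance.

(Title=L75, Publisher=488): rows 1, 6, 11 → Year = 851, 851, 851 ✓
(Title=L75, Publisher=478): rows 2, 3, 5 → Year = 853, 853, 853 ✓
(Title=L76, Publisher=488): rows 4, 8, 9 → Year = 868, 868, 868 ✓
(Title=L76, Publisher=478): row 7 → Year = 858 ✓
(Title=L84, Publisher=478): row 10 → Year = 857 ✓
(Title=L84, Publisher=490): row 12 → Year = 866 ✓
Every {Title, Publisher} value is associated with a single Year value, so {Title, Publisher} -> Year holds.

Yes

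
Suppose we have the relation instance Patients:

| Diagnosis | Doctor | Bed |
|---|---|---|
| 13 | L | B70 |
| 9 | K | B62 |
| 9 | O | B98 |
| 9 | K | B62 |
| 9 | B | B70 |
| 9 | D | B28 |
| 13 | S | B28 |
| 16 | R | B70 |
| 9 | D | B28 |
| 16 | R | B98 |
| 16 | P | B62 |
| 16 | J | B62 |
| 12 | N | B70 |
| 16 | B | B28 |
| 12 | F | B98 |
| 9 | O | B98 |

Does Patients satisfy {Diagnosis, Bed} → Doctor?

No

(Diagnosis=13, Bed=B70): 1 row → Doctor = L ✓
(Diagnosis=9, Bed=B62): 2 rows → Doctor = K, K ✓
(Diagnosis=9, Bed=B98): 2 rows → Doctor = O, O ✓
(Diagnosis=9, Bed=B70): 1 row → Doctor = B ✓
(Diagnosis=9, Bed=B28): 2 rows → Doctor = D, D ✓
(Diagnosis=13, Bed=B28): 1 row → Doctor = S ✓
(Diagnosis=16, Bed=B70): 1 row → Doctor = R ✓
(Diagnosis=16, Bed=B98): 1 row → Doctor = R ✓
(Diagnosis=16, Bed=B62): 2 rows → Doctor takes values {P, J} — violation
(Diagnosis=12, Bed=B70): 1 row → Doctor = N ✓
(Diagnosis=16, Bed=B28): 1 row → Doctor = B ✓
(Diagnosis=12, Bed=B98): 1 row → Doctor = F ✓
Two rows agree on {Diagnosis, Bed} but differ on Doctor, so {Diagnosis, Bed} → Doctor does not hold.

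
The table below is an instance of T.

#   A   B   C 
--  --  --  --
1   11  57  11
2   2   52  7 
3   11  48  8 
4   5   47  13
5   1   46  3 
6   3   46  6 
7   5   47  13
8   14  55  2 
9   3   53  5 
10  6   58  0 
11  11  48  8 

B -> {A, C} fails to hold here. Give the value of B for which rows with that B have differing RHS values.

46

B=57: row 1 → {A,C} = (11, 11) ✓
B=52: row 2 → {A,C} = (2, 7) ✓
B=48: rows 3, 11 → {A,C} = (11, 8), (11, 8) ✓
B=47: rows 4, 7 → {A,C} = (5, 13), (5, 13) ✓
B=46: rows 5, 6 → {A,C} takes values {(1, 3), (3, 6)} — violation
B=55: row 8 → {A,C} = (14, 2) ✓
B=53: row 9 → {A,C} = (3, 5) ✓
B=58: row 10 → {A,C} = (6, 0) ✓
The only B value with inconsistent RHS is B=46.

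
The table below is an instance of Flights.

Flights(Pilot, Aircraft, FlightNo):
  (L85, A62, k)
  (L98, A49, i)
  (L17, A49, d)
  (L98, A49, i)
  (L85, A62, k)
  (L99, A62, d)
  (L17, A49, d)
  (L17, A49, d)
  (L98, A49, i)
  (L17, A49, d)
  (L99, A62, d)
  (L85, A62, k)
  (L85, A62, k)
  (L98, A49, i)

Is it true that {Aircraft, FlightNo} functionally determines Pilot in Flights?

Yes

(Aircraft=A62, FlightNo=k): 4 rows → Pilot = L85, L85, L85, L85 ✓
(Aircraft=A49, FlightNo=i): 4 rows → Pilot = L98, L98, L98, L98 ✓
(Aircraft=A49, FlightNo=d): 4 rows → Pilot = L17, L17, L17, L17 ✓
(Aircraft=A62, FlightNo=d): 2 rows → Pilot = L99, L99 ✓
Every {Aircraft, FlightNo} value is associated with a single Pilot value, so {Aircraft, FlightNo} → Pilot holds.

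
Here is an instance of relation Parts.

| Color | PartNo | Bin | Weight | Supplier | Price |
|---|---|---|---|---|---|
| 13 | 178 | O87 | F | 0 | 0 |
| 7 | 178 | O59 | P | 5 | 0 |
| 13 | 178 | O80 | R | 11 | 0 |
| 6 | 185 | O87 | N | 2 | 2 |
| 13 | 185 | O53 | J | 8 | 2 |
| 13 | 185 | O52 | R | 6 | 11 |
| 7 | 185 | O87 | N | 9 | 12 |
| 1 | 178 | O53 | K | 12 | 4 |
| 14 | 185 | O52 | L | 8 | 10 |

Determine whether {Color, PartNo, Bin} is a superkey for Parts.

Yes

All 9 rows have distinct {Color, PartNo, Bin} values, so {Color, PartNo, Bin} → (all attributes) holds and {Color, PartNo, Bin} is a superkey.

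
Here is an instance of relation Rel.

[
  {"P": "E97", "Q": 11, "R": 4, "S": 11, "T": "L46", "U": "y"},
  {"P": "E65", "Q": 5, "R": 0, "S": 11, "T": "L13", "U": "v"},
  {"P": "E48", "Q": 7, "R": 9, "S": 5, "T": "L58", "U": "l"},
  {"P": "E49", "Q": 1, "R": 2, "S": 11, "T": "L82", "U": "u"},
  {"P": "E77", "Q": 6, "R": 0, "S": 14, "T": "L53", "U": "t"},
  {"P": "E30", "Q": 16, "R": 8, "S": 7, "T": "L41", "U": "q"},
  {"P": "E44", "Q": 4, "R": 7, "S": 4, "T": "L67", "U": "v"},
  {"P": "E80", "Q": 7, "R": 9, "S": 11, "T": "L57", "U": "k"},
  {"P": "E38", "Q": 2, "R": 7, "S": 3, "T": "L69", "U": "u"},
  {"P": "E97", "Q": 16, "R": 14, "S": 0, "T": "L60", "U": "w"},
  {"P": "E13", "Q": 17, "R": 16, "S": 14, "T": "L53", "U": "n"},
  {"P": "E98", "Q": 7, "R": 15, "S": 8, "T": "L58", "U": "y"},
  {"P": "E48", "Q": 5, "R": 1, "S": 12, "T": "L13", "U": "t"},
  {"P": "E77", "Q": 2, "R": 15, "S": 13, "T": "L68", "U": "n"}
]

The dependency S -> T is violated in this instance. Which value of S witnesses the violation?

11

S=11: 4 rows → T takes values {L46, L13, L82, L57} — violation
S=5: 1 row → T = L58 ✓
S=14: 2 rows → T = L53, L53 ✓
S=7: 1 row → T = L41 ✓
S=4: 1 row → T = L67 ✓
S=3: 1 row → T = L69 ✓
S=0: 1 row → T = L60 ✓
S=8: 1 row → T = L58 ✓
S=12: 1 row → T = L13 ✓
S=13: 1 row → T = L68 ✓
The only S value with inconsistent T is S=11.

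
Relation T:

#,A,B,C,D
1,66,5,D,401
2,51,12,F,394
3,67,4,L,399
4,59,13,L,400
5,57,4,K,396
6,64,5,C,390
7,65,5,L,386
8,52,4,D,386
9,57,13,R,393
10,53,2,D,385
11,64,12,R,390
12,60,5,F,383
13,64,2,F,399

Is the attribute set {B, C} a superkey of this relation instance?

Yes

All 13 rows have distinct {B, C} values, so {B, C} → (all attributes) holds and {B, C} is a superkey.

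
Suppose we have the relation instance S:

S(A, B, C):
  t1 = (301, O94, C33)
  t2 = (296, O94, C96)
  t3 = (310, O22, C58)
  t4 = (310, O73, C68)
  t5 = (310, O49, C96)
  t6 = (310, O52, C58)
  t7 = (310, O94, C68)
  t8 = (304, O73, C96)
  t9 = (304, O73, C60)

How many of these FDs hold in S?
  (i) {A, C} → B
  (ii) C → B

(i) {A, C} → B: (A=310, C=C58): rows 3, 6 → B takes values {O22, O52} — violation; (A=310, C=C68): rows 4, 7 → B takes values {O73, O94} — violation — fails.
(ii) C → B: C=C96: rows 2, 5, 8 → B takes values {O94, O49, O73} — violation; C=C58: rows 3, 6 → B takes values {O22, O52} — violation; C=C68: rows 4, 7 → B takes values {O73, O94} — violation — fails.
None of the 2 dependencies hold.

0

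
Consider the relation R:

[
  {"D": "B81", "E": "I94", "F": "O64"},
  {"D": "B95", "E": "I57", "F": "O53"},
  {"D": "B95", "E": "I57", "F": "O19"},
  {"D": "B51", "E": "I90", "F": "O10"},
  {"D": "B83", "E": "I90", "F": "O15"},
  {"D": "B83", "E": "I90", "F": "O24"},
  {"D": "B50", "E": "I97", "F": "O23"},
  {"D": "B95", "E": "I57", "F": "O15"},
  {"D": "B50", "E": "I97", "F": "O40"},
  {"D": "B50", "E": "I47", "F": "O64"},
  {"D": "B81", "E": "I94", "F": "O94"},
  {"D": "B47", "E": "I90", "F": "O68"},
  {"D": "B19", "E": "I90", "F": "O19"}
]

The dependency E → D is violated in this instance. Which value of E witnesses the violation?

E=I94: 2 rows → D = B81, B81 ✓
E=I57: 3 rows → D = B95, B95, B95 ✓
E=I90: 5 rows → D takes values {B51, B83, B47, B19} — violation
E=I97: 2 rows → D = B50, B50 ✓
E=I47: 1 row → D = B50 ✓
The only E value with inconsistent D is E=I90.

I90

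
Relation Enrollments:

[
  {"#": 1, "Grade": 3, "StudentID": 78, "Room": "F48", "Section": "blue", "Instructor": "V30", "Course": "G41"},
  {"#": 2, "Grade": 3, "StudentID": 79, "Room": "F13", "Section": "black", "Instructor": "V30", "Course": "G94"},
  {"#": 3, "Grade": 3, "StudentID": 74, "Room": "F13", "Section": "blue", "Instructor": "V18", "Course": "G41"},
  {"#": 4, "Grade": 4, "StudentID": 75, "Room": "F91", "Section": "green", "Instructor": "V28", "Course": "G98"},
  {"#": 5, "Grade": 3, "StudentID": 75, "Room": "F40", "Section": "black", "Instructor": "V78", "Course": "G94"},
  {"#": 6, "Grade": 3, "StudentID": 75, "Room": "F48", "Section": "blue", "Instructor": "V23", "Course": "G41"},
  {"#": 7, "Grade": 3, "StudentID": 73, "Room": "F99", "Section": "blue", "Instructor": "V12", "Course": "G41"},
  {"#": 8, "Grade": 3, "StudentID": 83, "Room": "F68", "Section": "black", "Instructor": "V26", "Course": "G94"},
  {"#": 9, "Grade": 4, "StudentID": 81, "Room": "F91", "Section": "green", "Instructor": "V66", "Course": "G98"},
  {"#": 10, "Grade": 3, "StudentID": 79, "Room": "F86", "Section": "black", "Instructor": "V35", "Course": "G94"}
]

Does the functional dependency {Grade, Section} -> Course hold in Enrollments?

(Grade=3, Section=blue): rows 1, 3, 6, 7 → Course = G41, G41, G41, G41 ✓
(Grade=3, Section=black): rows 2, 5, 8, 10 → Course = G94, G94, G94, G94 ✓
(Grade=4, Section=green): rows 4, 9 → Course = G98, G98 ✓
Every {Grade, Section} value is associated with a single Course value, so {Grade, Section} -> Course holds.

Yes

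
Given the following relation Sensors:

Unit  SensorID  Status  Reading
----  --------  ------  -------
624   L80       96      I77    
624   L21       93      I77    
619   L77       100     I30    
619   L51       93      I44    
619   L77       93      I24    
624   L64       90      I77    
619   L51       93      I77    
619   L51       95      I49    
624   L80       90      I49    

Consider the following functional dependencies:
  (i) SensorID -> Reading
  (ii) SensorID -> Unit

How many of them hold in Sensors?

1

(i) SensorID -> Reading: SensorID=L80: 2 rows → Reading takes values {I77, I49} — violation; SensorID=L77: 2 rows → Reading takes values {I30, I24} — violation; SensorID=L51: 3 rows → Reading takes values {I44, I77, I49} — violation — fails.
(ii) SensorID -> Unit: every LHS value maps to a single RHS value — holds.
1 of the 2 dependencies holds.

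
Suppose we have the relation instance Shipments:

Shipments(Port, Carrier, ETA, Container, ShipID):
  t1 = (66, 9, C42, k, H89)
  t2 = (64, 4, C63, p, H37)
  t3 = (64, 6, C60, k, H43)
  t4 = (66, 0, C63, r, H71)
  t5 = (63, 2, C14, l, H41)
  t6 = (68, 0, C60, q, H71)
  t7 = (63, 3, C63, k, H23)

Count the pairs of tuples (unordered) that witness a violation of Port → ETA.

3

Port=66: violating pairs (1,4) — 1 pair.
Port=64: violating pairs (2,3) — 1 pair.
Port=63: violating pairs (5,7) — 1 pair.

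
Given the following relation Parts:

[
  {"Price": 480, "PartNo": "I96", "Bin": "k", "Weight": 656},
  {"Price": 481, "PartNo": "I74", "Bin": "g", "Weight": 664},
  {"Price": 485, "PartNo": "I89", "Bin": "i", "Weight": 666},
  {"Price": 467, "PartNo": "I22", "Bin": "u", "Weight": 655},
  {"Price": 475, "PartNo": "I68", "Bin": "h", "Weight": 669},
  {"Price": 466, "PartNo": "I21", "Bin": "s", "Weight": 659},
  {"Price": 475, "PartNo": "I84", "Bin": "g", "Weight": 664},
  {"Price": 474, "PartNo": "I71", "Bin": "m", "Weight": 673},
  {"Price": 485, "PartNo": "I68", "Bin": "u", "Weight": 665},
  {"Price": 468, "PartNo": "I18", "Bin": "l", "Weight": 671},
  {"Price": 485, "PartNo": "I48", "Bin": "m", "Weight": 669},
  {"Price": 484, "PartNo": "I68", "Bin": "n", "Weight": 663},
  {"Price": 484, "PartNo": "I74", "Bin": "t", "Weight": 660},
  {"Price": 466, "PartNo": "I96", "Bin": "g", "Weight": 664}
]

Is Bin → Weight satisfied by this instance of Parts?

No

Bin=k: 1 row → Weight = 656 ✓
Bin=g: 3 rows → Weight = 664, 664, 664 ✓
Bin=i: 1 row → Weight = 666 ✓
Bin=u: 2 rows → Weight takes values {655, 665} — violation
Bin=h: 1 row → Weight = 669 ✓
Bin=s: 1 row → Weight = 659 ✓
Bin=m: 2 rows → Weight takes values {673, 669} — violation
Bin=l: 1 row → Weight = 671 ✓
Bin=n: 1 row → Weight = 663 ✓
Bin=t: 1 row → Weight = 660 ✓
Two rows agree on Bin but differ on Weight, so Bin → Weight does not hold.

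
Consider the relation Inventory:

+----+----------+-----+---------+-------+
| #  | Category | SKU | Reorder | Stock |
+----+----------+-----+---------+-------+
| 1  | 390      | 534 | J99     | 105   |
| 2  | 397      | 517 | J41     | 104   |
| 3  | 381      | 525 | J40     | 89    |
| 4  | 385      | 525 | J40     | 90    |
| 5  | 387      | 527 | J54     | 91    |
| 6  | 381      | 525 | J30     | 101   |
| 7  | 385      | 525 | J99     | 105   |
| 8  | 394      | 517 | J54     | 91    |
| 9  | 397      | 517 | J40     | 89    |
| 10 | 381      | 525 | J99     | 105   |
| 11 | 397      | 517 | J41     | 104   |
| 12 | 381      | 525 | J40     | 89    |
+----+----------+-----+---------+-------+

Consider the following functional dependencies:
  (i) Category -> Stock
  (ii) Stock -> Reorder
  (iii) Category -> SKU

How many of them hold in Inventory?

(i) Category -> Stock: Category=397: rows 2, 9, 11 → Stock takes values {104, 89} — violation; Category=381: rows 3, 6, 10, 12 → Stock takes values {89, 101, 105} — violation; Category=385: rows 4, 7 → Stock takes values {90, 105} — violation — fails.
(ii) Stock -> Reorder: every LHS value maps to a single RHS value — holds.
(iii) Category -> SKU: every LHS value maps to a single RHS value — holds.
2 of the 3 dependencies hold.

2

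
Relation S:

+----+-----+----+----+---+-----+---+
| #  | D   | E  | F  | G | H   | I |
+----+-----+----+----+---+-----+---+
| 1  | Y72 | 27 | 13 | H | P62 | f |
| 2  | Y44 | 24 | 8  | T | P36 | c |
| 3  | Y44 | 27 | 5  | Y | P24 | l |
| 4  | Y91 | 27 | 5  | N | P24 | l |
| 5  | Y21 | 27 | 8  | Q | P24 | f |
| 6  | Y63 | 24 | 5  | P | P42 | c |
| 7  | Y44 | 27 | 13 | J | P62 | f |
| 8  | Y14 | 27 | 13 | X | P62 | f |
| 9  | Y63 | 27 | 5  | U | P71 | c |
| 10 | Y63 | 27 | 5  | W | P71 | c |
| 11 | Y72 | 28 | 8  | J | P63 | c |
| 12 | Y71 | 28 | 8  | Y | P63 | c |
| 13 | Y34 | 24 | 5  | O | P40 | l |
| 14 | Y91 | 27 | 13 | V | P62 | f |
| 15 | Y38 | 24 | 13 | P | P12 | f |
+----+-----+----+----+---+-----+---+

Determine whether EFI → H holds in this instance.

(E=27, F=13, I=f): rows 1, 7, 8, 14 → H = P62, P62, P62, P62 ✓
(E=24, F=8, I=c): row 2 → H = P36 ✓
(E=27, F=5, I=l): rows 3, 4 → H = P24, P24 ✓
(E=27, F=8, I=f): row 5 → H = P24 ✓
(E=24, F=5, I=c): row 6 → H = P42 ✓
(E=27, F=5, I=c): rows 9, 10 → H = P71, P71 ✓
(E=28, F=8, I=c): rows 11, 12 → H = P63, P63 ✓
(E=24, F=5, I=l): row 13 → H = P40 ✓
(E=24, F=13, I=f): row 15 → H = P12 ✓
Every EFI value is associated with a single H value, so EFI → H holds.

Yes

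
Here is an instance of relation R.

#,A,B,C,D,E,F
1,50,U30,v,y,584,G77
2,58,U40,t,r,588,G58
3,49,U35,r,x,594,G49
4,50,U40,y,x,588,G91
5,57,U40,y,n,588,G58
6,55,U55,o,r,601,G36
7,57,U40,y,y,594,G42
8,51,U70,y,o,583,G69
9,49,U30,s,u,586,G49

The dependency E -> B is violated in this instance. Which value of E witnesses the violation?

E=584: row 1 → B = U30 ✓
E=588: rows 2, 4, 5 → B = U40, U40, U40 ✓
E=594: rows 3, 7 → B takes values {U35, U40} — violation
E=601: row 6 → B = U55 ✓
E=583: row 8 → B = U70 ✓
E=586: row 9 → B = U30 ✓
The only E value with inconsistent B is E=594.

594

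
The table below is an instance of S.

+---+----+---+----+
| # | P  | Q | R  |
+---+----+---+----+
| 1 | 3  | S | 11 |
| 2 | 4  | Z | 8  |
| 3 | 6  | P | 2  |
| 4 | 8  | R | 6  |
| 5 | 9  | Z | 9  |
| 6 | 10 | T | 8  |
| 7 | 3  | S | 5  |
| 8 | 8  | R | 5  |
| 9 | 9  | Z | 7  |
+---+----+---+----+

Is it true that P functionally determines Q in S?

Yes

P=3: rows 1, 7 → Q = S, S ✓
P=4: row 2 → Q = Z ✓
P=6: row 3 → Q = P ✓
P=8: rows 4, 8 → Q = R, R ✓
P=9: rows 5, 9 → Q = Z, Z ✓
P=10: row 6 → Q = T ✓
Every P value is associated with a single Q value, so P -> Q holds.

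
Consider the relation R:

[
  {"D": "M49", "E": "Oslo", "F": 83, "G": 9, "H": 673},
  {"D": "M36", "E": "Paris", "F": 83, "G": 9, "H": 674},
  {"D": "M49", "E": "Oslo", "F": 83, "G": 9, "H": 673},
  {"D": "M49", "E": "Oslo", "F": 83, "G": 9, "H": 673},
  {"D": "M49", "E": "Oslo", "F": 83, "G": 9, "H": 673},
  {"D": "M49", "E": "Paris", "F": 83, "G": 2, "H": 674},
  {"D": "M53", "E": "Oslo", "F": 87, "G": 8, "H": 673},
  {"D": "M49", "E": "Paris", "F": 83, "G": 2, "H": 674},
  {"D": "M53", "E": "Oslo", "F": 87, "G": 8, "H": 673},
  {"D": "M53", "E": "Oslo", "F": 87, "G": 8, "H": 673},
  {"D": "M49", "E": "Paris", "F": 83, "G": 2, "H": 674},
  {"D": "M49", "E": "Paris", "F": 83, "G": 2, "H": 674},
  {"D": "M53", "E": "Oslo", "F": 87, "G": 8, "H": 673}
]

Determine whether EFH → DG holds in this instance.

No

(E=Oslo, F=83, H=673): 4 rows → {D,G} = (M49, 9), (M49, 9), (M49, 9), (M49, 9) ✓
(E=Paris, F=83, H=674): 5 rows → {D,G} takes values {(M36, 9), (M49, 2)} — violation
(E=Oslo, F=87, H=673): 4 rows → {D,G} = (M53, 8), (M53, 8), (M53, 8), (M53, 8) ✓
Two rows agree on EFH but differ on DG, so EFH → DG does not hold.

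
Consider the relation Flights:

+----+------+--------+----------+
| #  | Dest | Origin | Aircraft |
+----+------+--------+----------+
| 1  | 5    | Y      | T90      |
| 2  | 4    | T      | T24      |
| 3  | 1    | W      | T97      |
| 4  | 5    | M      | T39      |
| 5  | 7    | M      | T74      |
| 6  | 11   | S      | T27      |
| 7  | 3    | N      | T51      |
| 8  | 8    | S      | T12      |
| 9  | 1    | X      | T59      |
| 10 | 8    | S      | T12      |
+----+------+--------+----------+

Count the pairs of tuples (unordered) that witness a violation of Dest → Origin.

Dest=5: violating pairs (1,4) — 1 pair.
Dest=1: violating pairs (3,9) — 1 pair.
Dest=8: all 2 rows agree on Origin — 0 pairs.

2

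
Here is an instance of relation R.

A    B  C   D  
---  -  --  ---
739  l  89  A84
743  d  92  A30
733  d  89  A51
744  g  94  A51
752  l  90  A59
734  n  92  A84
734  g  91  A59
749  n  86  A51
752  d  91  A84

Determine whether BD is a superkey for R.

Yes

All 9 rows have distinct BD values, so BD → (all attributes) holds and BD is a superkey.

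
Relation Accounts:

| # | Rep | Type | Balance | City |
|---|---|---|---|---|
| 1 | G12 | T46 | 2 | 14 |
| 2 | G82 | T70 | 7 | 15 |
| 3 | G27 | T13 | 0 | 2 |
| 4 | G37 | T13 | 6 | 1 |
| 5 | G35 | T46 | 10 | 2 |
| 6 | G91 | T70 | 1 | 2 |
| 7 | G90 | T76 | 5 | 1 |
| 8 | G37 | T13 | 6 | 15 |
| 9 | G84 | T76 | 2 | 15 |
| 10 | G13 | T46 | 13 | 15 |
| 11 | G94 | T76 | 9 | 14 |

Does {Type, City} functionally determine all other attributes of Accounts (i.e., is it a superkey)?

All 11 rows have distinct {Type, City} values, so {Type, City} → (all attributes) holds and {Type, City} is a superkey.

Yes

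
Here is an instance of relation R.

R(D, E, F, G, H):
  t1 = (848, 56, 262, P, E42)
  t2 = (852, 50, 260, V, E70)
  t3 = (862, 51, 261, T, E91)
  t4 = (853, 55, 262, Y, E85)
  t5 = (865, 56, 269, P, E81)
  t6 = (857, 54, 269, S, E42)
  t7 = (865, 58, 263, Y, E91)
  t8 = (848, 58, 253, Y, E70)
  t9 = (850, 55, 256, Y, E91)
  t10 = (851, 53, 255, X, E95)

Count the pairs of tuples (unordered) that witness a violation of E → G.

E=56: all 2 rows agree on G — 0 pairs.
E=55: all 2 rows agree on G — 0 pairs.
E=58: all 2 rows agree on G — 0 pairs.

0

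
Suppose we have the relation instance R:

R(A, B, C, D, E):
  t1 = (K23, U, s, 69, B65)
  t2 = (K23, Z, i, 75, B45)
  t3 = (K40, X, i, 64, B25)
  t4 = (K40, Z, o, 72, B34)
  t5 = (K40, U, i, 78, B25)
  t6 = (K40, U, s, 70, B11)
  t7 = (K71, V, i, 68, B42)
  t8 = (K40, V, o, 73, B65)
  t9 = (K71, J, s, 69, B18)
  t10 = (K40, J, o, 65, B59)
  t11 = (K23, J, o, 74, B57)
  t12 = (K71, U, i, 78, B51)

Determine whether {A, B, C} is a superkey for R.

All 12 rows have distinct {A, B, C} values, so {A, B, C} → (all attributes) holds and {A, B, C} is a superkey.

Yes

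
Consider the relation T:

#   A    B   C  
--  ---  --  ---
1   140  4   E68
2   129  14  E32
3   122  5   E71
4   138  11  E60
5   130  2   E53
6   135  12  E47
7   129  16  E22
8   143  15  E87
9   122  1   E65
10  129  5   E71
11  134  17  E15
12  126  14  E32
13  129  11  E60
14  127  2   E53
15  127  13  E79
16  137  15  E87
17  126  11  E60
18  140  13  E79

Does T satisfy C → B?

C=E68: row 1 → B = 4 ✓
C=E32: rows 2, 12 → B = 14, 14 ✓
C=E71: rows 3, 10 → B = 5, 5 ✓
C=E60: rows 4, 13, 17 → B = 11, 11, 11 ✓
C=E53: rows 5, 14 → B = 2, 2 ✓
C=E47: row 6 → B = 12 ✓
C=E22: row 7 → B = 16 ✓
C=E87: rows 8, 16 → B = 15, 15 ✓
C=E65: row 9 → B = 1 ✓
C=E15: row 11 → B = 17 ✓
C=E79: rows 15, 18 → B = 13, 13 ✓
Every C value is associated with a single B value, so C → B holds.

Yes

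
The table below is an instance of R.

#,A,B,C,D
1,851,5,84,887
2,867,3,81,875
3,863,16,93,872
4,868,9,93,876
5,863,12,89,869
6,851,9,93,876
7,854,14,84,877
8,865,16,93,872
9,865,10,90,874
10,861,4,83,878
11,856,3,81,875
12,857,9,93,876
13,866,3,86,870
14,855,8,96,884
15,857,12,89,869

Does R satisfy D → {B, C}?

D=887: row 1 → {B,C} = (5, 84) ✓
D=875: rows 2, 11 → {B,C} = (3, 81), (3, 81) ✓
D=872: rows 3, 8 → {B,C} = (16, 93), (16, 93) ✓
D=876: rows 4, 6, 12 → {B,C} = (9, 93), (9, 93), (9, 93) ✓
D=869: rows 5, 15 → {B,C} = (12, 89), (12, 89) ✓
D=877: row 7 → {B,C} = (14, 84) ✓
D=874: row 9 → {B,C} = (10, 90) ✓
D=878: row 10 → {B,C} = (4, 83) ✓
D=870: row 13 → {B,C} = (3, 86) ✓
D=884: row 14 → {B,C} = (8, 96) ✓
Every D value is associated with a single {B, C} value, so D → {B, C} holds.

Yes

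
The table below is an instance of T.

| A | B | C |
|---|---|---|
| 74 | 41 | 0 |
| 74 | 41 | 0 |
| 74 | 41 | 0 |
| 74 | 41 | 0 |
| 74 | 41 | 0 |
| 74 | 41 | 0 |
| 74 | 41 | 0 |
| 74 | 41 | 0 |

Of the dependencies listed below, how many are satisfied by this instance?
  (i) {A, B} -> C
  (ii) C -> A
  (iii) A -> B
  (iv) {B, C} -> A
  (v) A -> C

(i) {A, B} -> C: every LHS value maps to a single RHS value — holds.
(ii) C -> A: every LHS value maps to a single RHS value — holds.
(iii) A -> B: every LHS value maps to a single RHS value — holds.
(iv) {B, C} -> A: every LHS value maps to a single RHS value — holds.
(v) A -> C: every LHS value maps to a single RHS value — holds.
5 of the 5 dependencies hold.

5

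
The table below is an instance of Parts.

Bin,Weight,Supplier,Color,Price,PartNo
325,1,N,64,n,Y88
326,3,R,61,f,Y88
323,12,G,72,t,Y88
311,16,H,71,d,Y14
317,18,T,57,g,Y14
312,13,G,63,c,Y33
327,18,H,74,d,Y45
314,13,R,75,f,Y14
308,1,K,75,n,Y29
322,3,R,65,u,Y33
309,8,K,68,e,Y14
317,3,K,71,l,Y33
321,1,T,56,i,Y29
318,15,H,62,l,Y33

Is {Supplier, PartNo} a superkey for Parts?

Yes

All 14 rows have distinct {Supplier, PartNo} values, so {Supplier, PartNo} → (all attributes) holds and {Supplier, PartNo} is a superkey.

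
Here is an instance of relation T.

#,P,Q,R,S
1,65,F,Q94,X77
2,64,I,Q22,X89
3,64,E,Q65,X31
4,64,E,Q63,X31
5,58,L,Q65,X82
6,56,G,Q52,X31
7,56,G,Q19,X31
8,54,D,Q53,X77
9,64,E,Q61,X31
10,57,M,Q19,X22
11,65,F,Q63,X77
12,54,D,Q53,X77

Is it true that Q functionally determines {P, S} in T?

Q=F: rows 1, 11 → {P,S} = (65, X77), (65, X77) ✓
Q=I: row 2 → {P,S} = (64, X89) ✓
Q=E: rows 3, 4, 9 → {P,S} = (64, X31), (64, X31), (64, X31) ✓
Q=L: row 5 → {P,S} = (58, X82) ✓
Q=G: rows 6, 7 → {P,S} = (56, X31), (56, X31) ✓
Q=D: rows 8, 12 → {P,S} = (54, X77), (54, X77) ✓
Q=M: row 10 → {P,S} = (57, X22) ✓
Every Q value is associated with a single {P, S} value, so Q -> {P, S} holds.

Yes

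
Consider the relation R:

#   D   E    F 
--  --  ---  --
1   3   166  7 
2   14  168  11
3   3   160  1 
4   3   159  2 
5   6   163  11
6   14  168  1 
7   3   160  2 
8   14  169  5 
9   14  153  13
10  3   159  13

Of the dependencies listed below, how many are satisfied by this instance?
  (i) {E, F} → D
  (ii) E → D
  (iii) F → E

2

(i) {E, F} → D: every LHS value maps to a single RHS value — holds.
(ii) E → D: every LHS value maps to a single RHS value — holds.
(iii) F → E: F=11: rows 2, 5 → E takes values {168, 163} — violation; F=1: rows 3, 6 → E takes values {160, 168} — violation; F=2: rows 4, 7 → E takes values {159, 160} — violation; F=13: rows 9, 10 → E takes values {153, 159} — violation — fails.
2 of the 3 dependencies hold.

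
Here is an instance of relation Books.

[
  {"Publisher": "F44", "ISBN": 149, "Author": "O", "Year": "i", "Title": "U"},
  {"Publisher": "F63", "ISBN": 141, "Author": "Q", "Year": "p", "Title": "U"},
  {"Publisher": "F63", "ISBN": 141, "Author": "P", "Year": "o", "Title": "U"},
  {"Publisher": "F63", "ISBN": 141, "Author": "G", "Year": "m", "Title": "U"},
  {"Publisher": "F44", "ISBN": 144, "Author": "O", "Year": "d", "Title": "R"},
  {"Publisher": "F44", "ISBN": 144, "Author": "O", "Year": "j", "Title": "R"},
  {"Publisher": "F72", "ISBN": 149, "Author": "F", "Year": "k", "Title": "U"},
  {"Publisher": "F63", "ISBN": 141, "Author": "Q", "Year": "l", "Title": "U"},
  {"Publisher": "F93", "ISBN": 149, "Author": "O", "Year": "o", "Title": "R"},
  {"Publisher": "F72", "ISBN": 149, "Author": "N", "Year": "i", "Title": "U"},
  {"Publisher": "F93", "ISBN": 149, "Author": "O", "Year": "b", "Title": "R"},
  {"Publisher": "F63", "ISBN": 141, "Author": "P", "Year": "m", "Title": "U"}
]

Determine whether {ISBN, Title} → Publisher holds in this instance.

(ISBN=149, Title=U): 3 rows → Publisher takes values {F44, F72} — violation
(ISBN=141, Title=U): 5 rows → Publisher = F63, F63, F63, F63, F63 ✓
(ISBN=144, Title=R): 2 rows → Publisher = F44, F44 ✓
(ISBN=149, Title=R): 2 rows → Publisher = F93, F93 ✓
Two rows agree on {ISBN, Title} but differ on Publisher, so {ISBN, Title} → Publisher does not hold.

No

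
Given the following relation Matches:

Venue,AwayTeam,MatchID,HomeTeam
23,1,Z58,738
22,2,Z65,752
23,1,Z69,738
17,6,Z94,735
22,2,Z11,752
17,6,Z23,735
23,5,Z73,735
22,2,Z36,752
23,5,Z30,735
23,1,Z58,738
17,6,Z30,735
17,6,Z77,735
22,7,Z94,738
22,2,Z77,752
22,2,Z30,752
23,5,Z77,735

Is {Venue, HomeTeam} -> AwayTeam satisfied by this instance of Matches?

Yes

(Venue=23, HomeTeam=738): 3 rows → AwayTeam = 1, 1, 1 ✓
(Venue=22, HomeTeam=752): 5 rows → AwayTeam = 2, 2, 2, 2, 2 ✓
(Venue=17, HomeTeam=735): 4 rows → AwayTeam = 6, 6, 6, 6 ✓
(Venue=23, HomeTeam=735): 3 rows → AwayTeam = 5, 5, 5 ✓
(Venue=22, HomeTeam=738): 1 row → AwayTeam = 7 ✓
Every {Venue, HomeTeam} value is associated with a single AwayTeam value, so {Venue, HomeTeam} -> AwayTeam holds.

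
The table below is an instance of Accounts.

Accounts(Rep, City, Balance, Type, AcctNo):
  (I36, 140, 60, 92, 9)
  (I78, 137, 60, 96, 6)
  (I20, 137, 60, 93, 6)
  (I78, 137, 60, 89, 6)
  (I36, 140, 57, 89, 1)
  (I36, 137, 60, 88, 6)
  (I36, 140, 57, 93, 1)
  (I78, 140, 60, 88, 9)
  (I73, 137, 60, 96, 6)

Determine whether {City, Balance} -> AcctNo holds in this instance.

Yes

(City=140, Balance=60): 2 rows → AcctNo = 9, 9 ✓
(City=137, Balance=60): 5 rows → AcctNo = 6, 6, 6, 6, 6 ✓
(City=140, Balance=57): 2 rows → AcctNo = 1, 1 ✓
Every {City, Balance} value is associated with a single AcctNo value, so {City, Balance} -> AcctNo holds.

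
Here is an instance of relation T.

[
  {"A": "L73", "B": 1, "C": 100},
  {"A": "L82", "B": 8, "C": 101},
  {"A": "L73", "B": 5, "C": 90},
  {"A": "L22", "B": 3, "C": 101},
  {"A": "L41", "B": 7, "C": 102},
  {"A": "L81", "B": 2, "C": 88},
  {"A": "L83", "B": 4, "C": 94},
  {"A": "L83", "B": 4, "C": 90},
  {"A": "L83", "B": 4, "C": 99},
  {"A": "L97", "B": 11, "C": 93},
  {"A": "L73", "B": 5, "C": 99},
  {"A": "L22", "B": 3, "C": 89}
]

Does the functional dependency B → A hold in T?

B=1: 1 row → A = L73 ✓
B=8: 1 row → A = L82 ✓
B=5: 2 rows → A = L73, L73 ✓
B=3: 2 rows → A = L22, L22 ✓
B=7: 1 row → A = L41 ✓
B=2: 1 row → A = L81 ✓
B=4: 3 rows → A = L83, L83, L83 ✓
B=11: 1 row → A = L97 ✓
Every B value is associated with a single A value, so B → A holds.

Yes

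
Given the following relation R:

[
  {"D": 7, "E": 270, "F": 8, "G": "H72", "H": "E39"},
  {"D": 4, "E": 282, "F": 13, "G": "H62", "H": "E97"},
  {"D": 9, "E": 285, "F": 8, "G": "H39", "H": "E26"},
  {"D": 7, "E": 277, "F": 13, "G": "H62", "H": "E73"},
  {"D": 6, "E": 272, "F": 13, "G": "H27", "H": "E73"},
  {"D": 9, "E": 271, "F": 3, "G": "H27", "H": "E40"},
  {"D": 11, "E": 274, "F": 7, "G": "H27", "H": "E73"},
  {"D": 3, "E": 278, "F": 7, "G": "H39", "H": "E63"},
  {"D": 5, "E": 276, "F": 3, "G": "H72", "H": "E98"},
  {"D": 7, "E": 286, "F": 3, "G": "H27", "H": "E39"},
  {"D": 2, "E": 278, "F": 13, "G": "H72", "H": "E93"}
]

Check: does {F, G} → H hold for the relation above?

No

(F=8, G=H72): 1 row → H = E39 ✓
(F=13, G=H62): 2 rows → H takes values {E97, E73} — violation
(F=8, G=H39): 1 row → H = E26 ✓
(F=13, G=H27): 1 row → H = E73 ✓
(F=3, G=H27): 2 rows → H takes values {E40, E39} — violation
(F=7, G=H27): 1 row → H = E73 ✓
(F=7, G=H39): 1 row → H = E63 ✓
(F=3, G=H72): 1 row → H = E98 ✓
(F=13, G=H72): 1 row → H = E93 ✓
Two rows agree on {F, G} but differ on H, so {F, G} → H does not hold.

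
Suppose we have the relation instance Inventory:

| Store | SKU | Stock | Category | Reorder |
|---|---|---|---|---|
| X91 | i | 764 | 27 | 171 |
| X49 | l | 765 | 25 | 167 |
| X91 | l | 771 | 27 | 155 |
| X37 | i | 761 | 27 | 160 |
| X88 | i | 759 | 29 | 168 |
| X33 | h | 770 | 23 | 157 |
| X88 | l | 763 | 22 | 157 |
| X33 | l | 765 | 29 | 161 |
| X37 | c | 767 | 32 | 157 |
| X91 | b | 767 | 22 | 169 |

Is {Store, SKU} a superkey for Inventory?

Yes

All 10 rows have distinct {Store, SKU} values, so {Store, SKU} → (all attributes) holds and {Store, SKU} is a superkey.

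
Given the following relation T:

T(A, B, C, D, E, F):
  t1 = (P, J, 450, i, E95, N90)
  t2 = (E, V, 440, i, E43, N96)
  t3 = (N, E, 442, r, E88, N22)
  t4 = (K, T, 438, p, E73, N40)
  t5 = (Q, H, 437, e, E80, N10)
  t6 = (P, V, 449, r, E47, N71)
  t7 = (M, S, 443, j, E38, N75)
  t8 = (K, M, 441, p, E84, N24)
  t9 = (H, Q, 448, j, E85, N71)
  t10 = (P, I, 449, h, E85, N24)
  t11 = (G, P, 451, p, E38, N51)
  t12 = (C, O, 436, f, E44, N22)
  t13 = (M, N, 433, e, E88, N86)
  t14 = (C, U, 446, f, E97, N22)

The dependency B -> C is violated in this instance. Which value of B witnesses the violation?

B=J: row 1 → C = 450 ✓
B=V: rows 2, 6 → C takes values {440, 449} — violation
B=E: row 3 → C = 442 ✓
B=T: row 4 → C = 438 ✓
B=H: row 5 → C = 437 ✓
B=S: row 7 → C = 443 ✓
B=M: row 8 → C = 441 ✓
B=Q: row 9 → C = 448 ✓
B=I: row 10 → C = 449 ✓
B=P: row 11 → C = 451 ✓
B=O: row 12 → C = 436 ✓
B=N: row 13 → C = 433 ✓
B=U: row 14 → C = 446 ✓
The only B value with inconsistent C is B=V.

V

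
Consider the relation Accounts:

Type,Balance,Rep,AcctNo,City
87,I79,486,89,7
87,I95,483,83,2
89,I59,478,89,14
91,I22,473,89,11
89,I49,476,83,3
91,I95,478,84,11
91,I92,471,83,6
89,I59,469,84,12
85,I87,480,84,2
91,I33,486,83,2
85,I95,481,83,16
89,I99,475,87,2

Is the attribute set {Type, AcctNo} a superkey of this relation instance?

No

Two distinct rows share (Type=91, AcctNo=83), so {Type, AcctNo} does not determine every attribute — not a superkey.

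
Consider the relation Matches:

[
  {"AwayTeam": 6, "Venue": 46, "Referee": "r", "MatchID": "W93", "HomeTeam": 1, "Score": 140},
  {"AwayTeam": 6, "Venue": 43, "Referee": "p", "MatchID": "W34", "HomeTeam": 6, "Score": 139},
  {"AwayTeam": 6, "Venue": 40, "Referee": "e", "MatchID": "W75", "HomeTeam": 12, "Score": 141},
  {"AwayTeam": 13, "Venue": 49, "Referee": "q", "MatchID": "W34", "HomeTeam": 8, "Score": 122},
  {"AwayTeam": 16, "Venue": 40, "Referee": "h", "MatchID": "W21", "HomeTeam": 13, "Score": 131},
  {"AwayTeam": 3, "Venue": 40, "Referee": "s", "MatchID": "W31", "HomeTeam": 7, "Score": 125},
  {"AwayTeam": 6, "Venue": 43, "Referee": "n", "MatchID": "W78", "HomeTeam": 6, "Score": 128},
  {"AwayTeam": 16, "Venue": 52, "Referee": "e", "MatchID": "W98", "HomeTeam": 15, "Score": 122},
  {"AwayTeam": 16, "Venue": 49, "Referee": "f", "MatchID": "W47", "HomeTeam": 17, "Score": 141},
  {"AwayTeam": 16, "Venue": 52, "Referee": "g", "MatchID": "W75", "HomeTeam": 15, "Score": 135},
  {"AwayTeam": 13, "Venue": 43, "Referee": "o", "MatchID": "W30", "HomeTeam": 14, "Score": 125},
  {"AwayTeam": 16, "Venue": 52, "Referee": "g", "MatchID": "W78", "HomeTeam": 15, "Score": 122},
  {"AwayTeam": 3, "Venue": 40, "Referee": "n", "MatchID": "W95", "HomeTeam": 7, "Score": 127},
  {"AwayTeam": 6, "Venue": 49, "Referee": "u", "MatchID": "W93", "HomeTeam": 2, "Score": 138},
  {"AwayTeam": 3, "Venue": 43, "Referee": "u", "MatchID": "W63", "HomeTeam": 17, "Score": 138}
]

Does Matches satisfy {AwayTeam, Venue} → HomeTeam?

(AwayTeam=6, Venue=46): 1 row → HomeTeam = 1 ✓
(AwayTeam=6, Venue=43): 2 rows → HomeTeam = 6, 6 ✓
(AwayTeam=6, Venue=40): 1 row → HomeTeam = 12 ✓
(AwayTeam=13, Venue=49): 1 row → HomeTeam = 8 ✓
(AwayTeam=16, Venue=40): 1 row → HomeTeam = 13 ✓
(AwayTeam=3, Venue=40): 2 rows → HomeTeam = 7, 7 ✓
(AwayTeam=16, Venue=52): 3 rows → HomeTeam = 15, 15, 15 ✓
(AwayTeam=16, Venue=49): 1 row → HomeTeam = 17 ✓
(AwayTeam=13, Venue=43): 1 row → HomeTeam = 14 ✓
(AwayTeam=6, Venue=49): 1 row → HomeTeam = 2 ✓
(AwayTeam=3, Venue=43): 1 row → HomeTeam = 17 ✓
Every {AwayTeam, Venue} value is associated with a single HomeTeam value, so {AwayTeam, Venue} → HomeTeam holds.

Yes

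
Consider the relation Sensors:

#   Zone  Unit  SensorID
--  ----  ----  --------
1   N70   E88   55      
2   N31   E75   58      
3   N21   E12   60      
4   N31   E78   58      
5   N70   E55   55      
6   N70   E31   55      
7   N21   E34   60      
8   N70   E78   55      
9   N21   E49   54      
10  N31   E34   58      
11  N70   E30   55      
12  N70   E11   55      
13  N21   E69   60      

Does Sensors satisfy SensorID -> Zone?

SensorID=55: rows 1, 5, 6, 8, 11, 12 → Zone = N70, N70, N70, N70, N70, N70 ✓
SensorID=58: rows 2, 4, 10 → Zone = N31, N31, N31 ✓
SensorID=60: rows 3, 7, 13 → Zone = N21, N21, N21 ✓
SensorID=54: row 9 → Zone = N21 ✓
Every SensorID value is associated with a single Zone value, so SensorID -> Zone holds.

Yes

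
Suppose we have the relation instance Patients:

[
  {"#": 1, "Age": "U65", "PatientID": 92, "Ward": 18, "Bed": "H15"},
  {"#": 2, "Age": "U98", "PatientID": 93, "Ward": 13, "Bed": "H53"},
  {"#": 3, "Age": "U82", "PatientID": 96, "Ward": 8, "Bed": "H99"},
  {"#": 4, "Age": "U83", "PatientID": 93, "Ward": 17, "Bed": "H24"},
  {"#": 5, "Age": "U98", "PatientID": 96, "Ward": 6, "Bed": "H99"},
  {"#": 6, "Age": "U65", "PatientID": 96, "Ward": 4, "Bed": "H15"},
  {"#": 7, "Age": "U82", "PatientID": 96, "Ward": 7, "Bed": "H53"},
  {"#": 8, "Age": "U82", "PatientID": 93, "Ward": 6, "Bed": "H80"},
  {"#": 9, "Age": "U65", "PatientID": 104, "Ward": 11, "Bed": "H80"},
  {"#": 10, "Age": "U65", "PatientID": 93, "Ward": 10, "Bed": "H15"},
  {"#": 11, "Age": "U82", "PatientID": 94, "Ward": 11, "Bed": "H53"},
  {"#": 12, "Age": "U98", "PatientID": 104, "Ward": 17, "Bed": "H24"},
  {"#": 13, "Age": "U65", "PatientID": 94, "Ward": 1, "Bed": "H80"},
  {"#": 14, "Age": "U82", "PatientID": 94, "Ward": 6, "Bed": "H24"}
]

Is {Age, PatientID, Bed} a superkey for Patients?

Yes

All 14 rows have distinct {Age, PatientID, Bed} values, so {Age, PatientID, Bed} → (all attributes) holds and {Age, PatientID, Bed} is a superkey.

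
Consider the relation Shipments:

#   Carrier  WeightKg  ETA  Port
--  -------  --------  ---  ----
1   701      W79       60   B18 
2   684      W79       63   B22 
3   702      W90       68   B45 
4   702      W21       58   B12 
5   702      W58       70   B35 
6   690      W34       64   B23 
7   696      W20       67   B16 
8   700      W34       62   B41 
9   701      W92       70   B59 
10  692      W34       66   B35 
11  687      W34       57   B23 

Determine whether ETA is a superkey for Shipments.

Rows 5 and 9 have the same ETA value ETA=70 but are distinct tuples, so ETA does not determine every attribute — not a superkey.

No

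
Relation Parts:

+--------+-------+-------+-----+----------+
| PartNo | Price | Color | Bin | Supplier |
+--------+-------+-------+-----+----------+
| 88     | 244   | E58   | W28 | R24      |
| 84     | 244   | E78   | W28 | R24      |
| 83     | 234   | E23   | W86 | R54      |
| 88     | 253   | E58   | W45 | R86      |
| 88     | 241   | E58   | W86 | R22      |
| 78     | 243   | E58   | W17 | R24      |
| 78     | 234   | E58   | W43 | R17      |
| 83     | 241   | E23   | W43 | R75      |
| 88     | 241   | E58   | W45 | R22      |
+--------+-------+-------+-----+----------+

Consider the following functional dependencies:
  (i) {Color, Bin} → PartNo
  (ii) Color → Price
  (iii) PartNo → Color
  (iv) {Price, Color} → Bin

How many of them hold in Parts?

2

(i) {Color, Bin} → PartNo: every LHS value maps to a single RHS value — holds.
(ii) Color → Price: Color=E58: 6 rows → Price takes values {244, 253, 241, 243, 234} — violation; Color=E23: 2 rows → Price takes values {234, 241} — violation — fails.
(iii) PartNo → Color: every LHS value maps to a single RHS value — holds.
(iv) {Price, Color} → Bin: (Price=241, Color=E58): 2 rows → Bin takes values {W86, W45} — violation — fails.
2 of the 4 dependencies hold.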